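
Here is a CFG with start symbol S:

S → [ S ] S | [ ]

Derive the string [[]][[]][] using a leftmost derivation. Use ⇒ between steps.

S⇒[S]S⇒[[]]S⇒[[]][S]S⇒[[]][[]]S⇒[[]][[]][]

S ⇒ [S]S   [S → [ S ] S]
[S]S ⇒ [[]]S   [S → [ ]]
[[]]S ⇒ [[]][S]S   [S → [ S ] S]
[[]][S]S ⇒ [[]][[]]S   [S → [ ]]
[[]][[]]S ⇒ [[]][[]][]   [S → [ ]]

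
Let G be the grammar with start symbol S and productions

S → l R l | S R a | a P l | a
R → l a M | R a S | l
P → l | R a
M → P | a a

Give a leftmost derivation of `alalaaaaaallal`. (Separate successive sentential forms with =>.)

S => aPl   [S → a P l]
aPl => aRal   [P → R a]
aRal => aRaSal   [R → R a S]
aRaSal => alaMaSal   [R → l a M]
alaMaSal => alaPaSal   [M → P]
alaPaSal => alaRaaSal   [P → R a]
alaRaaSal => alalaMaaSal   [R → l a M]
alalaMaaSal => alalaaaaaSal   [M → a a]
alalaaaaaSal => alalaaaaaaPlal   [S → a P l]
alalaaaaaaPlal => alalaaaaaallal   [P → l]

S => aPl => aRal => aRaSal => alaMaSal => alaPaSal => alaRaaSal => alalaMaaSal => alalaaaaaSal => alalaaaaaaPlal => alalaaaaaallal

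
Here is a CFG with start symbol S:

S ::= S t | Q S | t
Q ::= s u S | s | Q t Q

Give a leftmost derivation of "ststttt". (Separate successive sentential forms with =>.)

S => St => Stt => Sttt => QSttt => QtQSttt => stQSttt => stsSttt => ststttt

S => St   [S ::= S t]
St => Stt   [S ::= S t]
Stt => Sttt   [S ::= S t]
Sttt => QSttt   [S ::= Q S]
QSttt => QtQSttt   [Q ::= Q t Q]
QtQSttt => stQSttt   [Q ::= s]
stQSttt => stsSttt   [Q ::= s]
stsSttt => ststttt   [S ::= t]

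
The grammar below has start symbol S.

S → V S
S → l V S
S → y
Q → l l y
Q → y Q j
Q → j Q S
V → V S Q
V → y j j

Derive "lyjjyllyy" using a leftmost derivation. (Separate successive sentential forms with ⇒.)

S ⇒ lVS ⇒ lVSQS ⇒ lyjjSQS ⇒ lyjjyQS ⇒ lyjjyllyS ⇒ lyjjyllyy

S ⇒ lVS   [S → l V S]
lVS ⇒ lVSQS   [V → V S Q]
lVSQS ⇒ lyjjSQS   [V → y j j]
lyjjSQS ⇒ lyjjyQS   [S → y]
lyjjyQS ⇒ lyjjyllyS   [Q → l l y]
lyjjyllyS ⇒ lyjjyllyy   [S → y]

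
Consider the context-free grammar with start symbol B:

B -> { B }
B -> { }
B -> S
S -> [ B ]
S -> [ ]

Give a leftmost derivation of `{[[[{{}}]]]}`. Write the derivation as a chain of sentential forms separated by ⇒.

B ⇒ {B}   [B -> { B }]
{B} ⇒ {S}   [B -> S]
{S} ⇒ {[B]}   [S -> [ B ]]
{[B]} ⇒ {[S]}   [B -> S]
{[S]} ⇒ {[[B]]}   [S -> [ B ]]
{[[B]]} ⇒ {[[S]]}   [B -> S]
{[[S]]} ⇒ {[[[B]]]}   [S -> [ B ]]
{[[[B]]]} ⇒ {[[[{B}]]]}   [B -> { B }]
{[[[{B}]]]} ⇒ {[[[{{}}]]]}   [B -> { }]

B ⇒ {B} ⇒ {S} ⇒ {[B]} ⇒ {[S]} ⇒ {[[B]]} ⇒ {[[S]]} ⇒ {[[[B]]]} ⇒ {[[[{B}]]]} ⇒ {[[[{{}}]]]}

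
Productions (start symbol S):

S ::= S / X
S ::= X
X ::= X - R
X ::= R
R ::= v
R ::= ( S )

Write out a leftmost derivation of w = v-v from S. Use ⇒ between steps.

S ⇒ X ⇒ X-R ⇒ R-R ⇒ v-R ⇒ v-v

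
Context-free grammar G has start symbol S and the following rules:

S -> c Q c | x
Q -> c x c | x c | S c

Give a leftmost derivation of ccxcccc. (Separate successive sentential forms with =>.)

S => cQc   [S -> c Q c]
cQc => cScc   [Q -> S c]
cScc => ccQccc   [S -> c Q c]
ccQccc => ccScccc   [Q -> S c]
ccScccc => ccxcccc   [S -> x]

S=>cQc=>cScc=>ccQccc=>ccScccc=>ccxcccc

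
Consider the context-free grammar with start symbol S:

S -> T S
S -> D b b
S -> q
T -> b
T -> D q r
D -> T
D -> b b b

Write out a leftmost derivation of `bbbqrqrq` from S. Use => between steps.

S => TS   [S -> T S]
TS => DqrS   [T -> D q r]
DqrS => TqrS   [D -> T]
TqrS => DqrqrS   [T -> D q r]
DqrqrS => bbbqrqrS   [D -> b b b]
bbbqrqrS => bbbqrqrq   [S -> q]

S => TS => DqrS => TqrS => DqrqrS => bbbqrqrS => bbbqrqrq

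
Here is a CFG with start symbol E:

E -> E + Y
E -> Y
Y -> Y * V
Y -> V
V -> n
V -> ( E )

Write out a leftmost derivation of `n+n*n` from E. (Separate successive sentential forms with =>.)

E => E+Y => Y+Y => V+Y => n+Y => n+Y*V => n+V*V => n+n*V => n+n*n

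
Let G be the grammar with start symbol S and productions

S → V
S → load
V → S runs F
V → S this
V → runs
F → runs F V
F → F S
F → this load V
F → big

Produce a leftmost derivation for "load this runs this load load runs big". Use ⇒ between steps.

S ⇒ V ⇒ S runs F ⇒ V runs F ⇒ S this runs F ⇒ load this runs F ⇒ load this runs this load V ⇒ load this runs this load S runs F ⇒ load this runs this load load runs F ⇒ load this runs this load load runs big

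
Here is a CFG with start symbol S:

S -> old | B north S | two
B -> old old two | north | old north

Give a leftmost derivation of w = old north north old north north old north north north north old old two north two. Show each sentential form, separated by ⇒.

S ⇒ B north S ⇒ old north north S ⇒ old north north B north S ⇒ old north north old north north S ⇒ old north north old north north B north S ⇒ old north north old north north old north north S ⇒ old north north old north north old north north B north S ⇒ old north north old north north old north north north north S ⇒ old north north old north north old north north north north B north S ⇒ old north north old north north old north north north north old old two north S ⇒ old north north old north north old north north north north old old two north two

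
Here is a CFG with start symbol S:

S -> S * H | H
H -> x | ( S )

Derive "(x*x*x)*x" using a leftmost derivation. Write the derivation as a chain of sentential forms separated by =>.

S => S*H   [S -> S * H]
S*H => H*H   [S -> H]
H*H => (S)*H   [H -> ( S )]
(S)*H => (S*H)*H   [S -> S * H]
(S*H)*H => (S*H*H)*H   [S -> S * H]
(S*H*H)*H => (H*H*H)*H   [S -> H]
(H*H*H)*H => (x*H*H)*H   [H -> x]
(x*H*H)*H => (x*x*H)*H   [H -> x]
(x*x*H)*H => (x*x*x)*H   [H -> x]
(x*x*x)*H => (x*x*x)*x   [H -> x]

S=>S*H=>H*H=>(S)*H=>(S*H)*H=>(S*H*H)*H=>(H*H*H)*H=>(x*H*H)*H=>(x*x*H)*H=>(x*x*x)*H=>(x*x*x)*x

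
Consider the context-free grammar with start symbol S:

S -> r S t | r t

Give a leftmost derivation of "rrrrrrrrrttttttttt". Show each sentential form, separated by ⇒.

S ⇒ rSt ⇒ rrStt ⇒ rrrSttt ⇒ rrrrStttt ⇒ rrrrrSttttt ⇒ rrrrrrStttttt ⇒ rrrrrrrSttttttt ⇒ rrrrrrrrStttttttt ⇒ rrrrrrrrrttttttttt

S ⇒ rSt   [S -> r S t]
rSt ⇒ rrStt   [S -> r S t]
rrStt ⇒ rrrSttt   [S -> r S t]
rrrSttt ⇒ rrrrStttt   [S -> r S t]
rrrrStttt ⇒ rrrrrSttttt   [S -> r S t]
rrrrrSttttt ⇒ rrrrrrStttttt   [S -> r S t]
rrrrrrStttttt ⇒ rrrrrrrSttttttt   [S -> r S t]
rrrrrrrSttttttt ⇒ rrrrrrrrStttttttt   [S -> r S t]
rrrrrrrrStttttttt ⇒ rrrrrrrrrttttttttt   [S -> r t]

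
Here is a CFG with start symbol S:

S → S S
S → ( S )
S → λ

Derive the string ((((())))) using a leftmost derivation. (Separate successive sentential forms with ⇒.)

S ⇒ SS   [S → S S]
SS ⇒ (S)S   [S → ( S )]
(S)S ⇒ ((S))S   [S → ( S )]
((S))S ⇒ (((S)))S   [S → ( S )]
(((S)))S ⇒ ((((S))))S   [S → ( S )]
((((S))))S ⇒ ((((SS))))S   [S → S S]
((((SS))))S ⇒ (((((S)S))))S   [S → ( S )]
(((((S)S))))S ⇒ ((((()S))))S   [S → λ]
((((()S))))S ⇒ ((((()))))S   [S → λ]
((((()))))S ⇒ ((((()))))   [S → λ]

S⇒SS⇒(S)S⇒((S))S⇒(((S)))S⇒((((S))))S⇒((((SS))))S⇒(((((S)S))))S⇒((((()S))))S⇒((((()))))S⇒((((()))))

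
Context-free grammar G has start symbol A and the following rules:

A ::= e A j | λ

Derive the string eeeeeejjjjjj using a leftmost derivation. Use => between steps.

A=>eAj=>eeAjj=>eeeAjjj=>eeeeAjjjj=>eeeeeAjjjjj=>eeeeeeAjjjjjj=>eeeeeejjjjjj

A => eAj   [A ::= e A j]
eAj => eeAjj   [A ::= e A j]
eeAjj => eeeAjjj   [A ::= e A j]
eeeAjjj => eeeeAjjjj   [A ::= e A j]
eeeeAjjjj => eeeeeAjjjjj   [A ::= e A j]
eeeeeAjjjjj => eeeeeeAjjjjjj   [A ::= e A j]
eeeeeeAjjjjjj => eeeeeejjjjjj   [A ::= λ]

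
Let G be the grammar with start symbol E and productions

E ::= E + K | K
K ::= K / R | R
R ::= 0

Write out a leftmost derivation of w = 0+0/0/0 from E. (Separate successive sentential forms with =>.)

E=>E+K=>K+K=>R+K=>0+K=>0+K/R=>0+K/R/R=>0+R/R/R=>0+0/R/R=>0+0/0/R=>0+0/0/0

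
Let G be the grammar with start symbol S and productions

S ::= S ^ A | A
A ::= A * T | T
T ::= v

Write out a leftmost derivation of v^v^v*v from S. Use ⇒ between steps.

S ⇒ S^A ⇒ S^A^A ⇒ A^A^A ⇒ T^A^A ⇒ v^A^A ⇒ v^T^A ⇒ v^v^A ⇒ v^v^A*T ⇒ v^v^T*T ⇒ v^v^v*T ⇒ v^v^v*v

S ⇒ S^A   [S ::= S ^ A]
S^A ⇒ S^A^A   [S ::= S ^ A]
S^A^A ⇒ A^A^A   [S ::= A]
A^A^A ⇒ T^A^A   [A ::= T]
T^A^A ⇒ v^A^A   [T ::= v]
v^A^A ⇒ v^T^A   [A ::= T]
v^T^A ⇒ v^v^A   [T ::= v]
v^v^A ⇒ v^v^A*T   [A ::= A * T]
v^v^A*T ⇒ v^v^T*T   [A ::= T]
v^v^T*T ⇒ v^v^v*T   [T ::= v]
v^v^v*T ⇒ v^v^v*v   [T ::= v]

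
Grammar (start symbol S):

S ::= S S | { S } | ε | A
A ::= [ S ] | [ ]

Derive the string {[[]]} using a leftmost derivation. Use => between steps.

S => {S} => {A} => {[S]} => {[A]} => {[[S]]} => {[[]]}

S => {S}   [S ::= { S }]
{S} => {A}   [S ::= A]
{A} => {[S]}   [A ::= [ S ]]
{[S]} => {[A]}   [S ::= A]
{[A]} => {[[S]]}   [A ::= [ S ]]
{[[S]]} => {[[]]}   [S ::= ε]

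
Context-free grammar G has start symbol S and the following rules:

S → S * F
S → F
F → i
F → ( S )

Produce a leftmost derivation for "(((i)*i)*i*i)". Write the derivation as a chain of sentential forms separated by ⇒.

S ⇒ F   [S → F]
F ⇒ (S)   [F → ( S )]
(S) ⇒ (S*F)   [S → S * F]
(S*F) ⇒ (S*F*F)   [S → S * F]
(S*F*F) ⇒ (F*F*F)   [S → F]
(F*F*F) ⇒ ((S)*F*F)   [F → ( S )]
((S)*F*F) ⇒ ((S*F)*F*F)   [S → S * F]
((S*F)*F*F) ⇒ ((F*F)*F*F)   [S → F]
((F*F)*F*F) ⇒ (((S)*F)*F*F)   [F → ( S )]
(((S)*F)*F*F) ⇒ (((F)*F)*F*F)   [S → F]
(((F)*F)*F*F) ⇒ (((i)*F)*F*F)   [F → i]
(((i)*F)*F*F) ⇒ (((i)*i)*F*F)   [F → i]
(((i)*i)*F*F) ⇒ (((i)*i)*i*F)   [F → i]
(((i)*i)*i*F) ⇒ (((i)*i)*i*i)   [F → i]

S⇒F⇒(S)⇒(S*F)⇒(S*F*F)⇒(F*F*F)⇒((S)*F*F)⇒((S*F)*F*F)⇒((F*F)*F*F)⇒(((S)*F)*F*F)⇒(((F)*F)*F*F)⇒(((i)*F)*F*F)⇒(((i)*i)*F*F)⇒(((i)*i)*i*F)⇒(((i)*i)*i*i)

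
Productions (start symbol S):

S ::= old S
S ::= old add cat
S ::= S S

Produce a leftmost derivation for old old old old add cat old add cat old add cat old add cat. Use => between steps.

S => S S => old S S => old S S S => old old S S S => old old S S S S => old old old S S S S => old old old old add cat S S S => old old old old add cat old add cat S S => old old old old add cat old add cat old add cat S => old old old old add cat old add cat old add cat old add cat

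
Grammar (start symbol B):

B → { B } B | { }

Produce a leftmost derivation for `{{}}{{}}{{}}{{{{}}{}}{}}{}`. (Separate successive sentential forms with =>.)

B => {B}B => {{}}B => {{}}{B}B => {{}}{{}}B => {{}}{{}}{B}B => {{}}{{}}{{}}B => {{}}{{}}{{}}{B}B => {{}}{{}}{{}}{{B}B}B => {{}}{{}}{{}}{{{B}B}B}B => {{}}{{}}{{}}{{{{}}B}B}B => {{}}{{}}{{}}{{{{}}{}}B}B => {{}}{{}}{{}}{{{{}}{}}{}}B => {{}}{{}}{{}}{{{{}}{}}{}}{}

B => {B}B   [B → { B } B]
{B}B => {{}}B   [B → { }]
{{}}B => {{}}{B}B   [B → { B } B]
{{}}{B}B => {{}}{{}}B   [B → { }]
{{}}{{}}B => {{}}{{}}{B}B   [B → { B } B]
{{}}{{}}{B}B => {{}}{{}}{{}}B   [B → { }]
{{}}{{}}{{}}B => {{}}{{}}{{}}{B}B   [B → { B } B]
{{}}{{}}{{}}{B}B => {{}}{{}}{{}}{{B}B}B   [B → { B } B]
{{}}{{}}{{}}{{B}B}B => {{}}{{}}{{}}{{{B}B}B}B   [B → { B } B]
{{}}{{}}{{}}{{{B}B}B}B => {{}}{{}}{{}}{{{{}}B}B}B   [B → { }]
{{}}{{}}{{}}{{{{}}B}B}B => {{}}{{}}{{}}{{{{}}{}}B}B   [B → { }]
{{}}{{}}{{}}{{{{}}{}}B}B => {{}}{{}}{{}}{{{{}}{}}{}}B   [B → { }]
{{}}{{}}{{}}{{{{}}{}}{}}B => {{}}{{}}{{}}{{{{}}{}}{}}{}   [B → { }]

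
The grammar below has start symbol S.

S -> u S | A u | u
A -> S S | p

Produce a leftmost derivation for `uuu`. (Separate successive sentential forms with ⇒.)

S ⇒ uS ⇒ uuS ⇒ uuu

S ⇒ uS   [S -> u S]
uS ⇒ uuS   [S -> u S]
uuS ⇒ uuu   [S -> u]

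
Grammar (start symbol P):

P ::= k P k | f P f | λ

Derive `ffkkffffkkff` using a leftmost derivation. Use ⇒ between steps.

P ⇒ fPf ⇒ ffPff ⇒ ffkPkff ⇒ ffkkPkkff ⇒ ffkkfPfkkff ⇒ ffkkffPffkkff ⇒ ffkkffffkkff

P ⇒ fPf   [P ::= f P f]
fPf ⇒ ffPff   [P ::= f P f]
ffPff ⇒ ffkPkff   [P ::= k P k]
ffkPkff ⇒ ffkkPkkff   [P ::= k P k]
ffkkPkkff ⇒ ffkkfPfkkff   [P ::= f P f]
ffkkfPfkkff ⇒ ffkkffPffkkff   [P ::= f P f]
ffkkffPffkkff ⇒ ffkkffffkkff   [P ::= λ]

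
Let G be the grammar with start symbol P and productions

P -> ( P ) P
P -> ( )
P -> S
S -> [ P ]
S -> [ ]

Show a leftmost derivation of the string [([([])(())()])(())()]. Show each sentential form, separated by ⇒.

P ⇒ S   [P -> S]
S ⇒ [P]   [S -> [ P ]]
[P] ⇒ [(P)P]   [P -> ( P ) P]
[(P)P] ⇒ [(S)P]   [P -> S]
[(S)P] ⇒ [([P])P]   [S -> [ P ]]
[([P])P] ⇒ [([(P)P])P]   [P -> ( P ) P]
[([(P)P])P] ⇒ [([(S)P])P]   [P -> S]
[([(S)P])P] ⇒ [([([])P])P]   [S -> [ ]]
[([([])P])P] ⇒ [([([])(P)P])P]   [P -> ( P ) P]
[([([])(P)P])P] ⇒ [([([])(())P])P]   [P -> ( )]
[([([])(())P])P] ⇒ [([([])(())()])P]   [P -> ( )]
[([([])(())()])P] ⇒ [([([])(())()])(P)P]   [P -> ( P ) P]
[([([])(())()])(P)P] ⇒ [([([])(())()])(())P]   [P -> ( )]
[([([])(())()])(())P] ⇒ [([([])(())()])(())()]   [P -> ( )]

P ⇒ S ⇒ [P] ⇒ [(P)P] ⇒ [(S)P] ⇒ [([P])P] ⇒ [([(P)P])P] ⇒ [([(S)P])P] ⇒ [([([])P])P] ⇒ [([([])(P)P])P] ⇒ [([([])(())P])P] ⇒ [([([])(())()])P] ⇒ [([([])(())()])(P)P] ⇒ [([([])(())()])(())P] ⇒ [([([])(())()])(())()]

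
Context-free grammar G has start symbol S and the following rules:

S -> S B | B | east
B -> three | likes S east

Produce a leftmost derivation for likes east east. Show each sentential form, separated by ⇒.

S ⇒ B ⇒ likes S east ⇒ likes east east

S ⇒ B   [S -> B]
B ⇒ likes S east   [B -> likes S east]
likes S east ⇒ likes east east   [S -> east]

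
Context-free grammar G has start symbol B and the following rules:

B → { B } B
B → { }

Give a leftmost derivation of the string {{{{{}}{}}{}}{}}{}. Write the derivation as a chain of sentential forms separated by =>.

B=>{B}B=>{{B}B}B=>{{{B}B}B}B=>{{{{B}B}B}B}B=>{{{{{}}B}B}B}B=>{{{{{}}{}}B}B}B=>{{{{{}}{}}{}}B}B=>{{{{{}}{}}{}}{}}B=>{{{{{}}{}}{}}{}}{}

B => {B}B   [B → { B } B]
{B}B => {{B}B}B   [B → { B } B]
{{B}B}B => {{{B}B}B}B   [B → { B } B]
{{{B}B}B}B => {{{{B}B}B}B}B   [B → { B } B]
{{{{B}B}B}B}B => {{{{{}}B}B}B}B   [B → { }]
{{{{{}}B}B}B}B => {{{{{}}{}}B}B}B   [B → { }]
{{{{{}}{}}B}B}B => {{{{{}}{}}{}}B}B   [B → { }]
{{{{{}}{}}{}}B}B => {{{{{}}{}}{}}{}}B   [B → { }]
{{{{{}}{}}{}}{}}B => {{{{{}}{}}{}}{}}{}   [B → { }]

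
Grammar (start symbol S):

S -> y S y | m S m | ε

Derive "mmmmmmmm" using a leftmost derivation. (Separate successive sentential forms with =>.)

S => mSm   [S -> m S m]
mSm => mmSmm   [S -> m S m]
mmSmm => mmmSmmm   [S -> m S m]
mmmSmmm => mmmmSmmmm   [S -> m S m]
mmmmSmmmm => mmmmmmmm   [S -> ε]

S => mSm => mmSmm => mmmSmmm => mmmmSmmmm => mmmmmmmm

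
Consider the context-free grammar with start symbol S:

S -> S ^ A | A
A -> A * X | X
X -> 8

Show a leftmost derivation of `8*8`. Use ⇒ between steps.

S ⇒ A   [S -> A]
A ⇒ A*X   [A -> A * X]
A*X ⇒ X*X   [A -> X]
X*X ⇒ 8*X   [X -> 8]
8*X ⇒ 8*8   [X -> 8]

S ⇒ A ⇒ A*X ⇒ X*X ⇒ 8*X ⇒ 8*8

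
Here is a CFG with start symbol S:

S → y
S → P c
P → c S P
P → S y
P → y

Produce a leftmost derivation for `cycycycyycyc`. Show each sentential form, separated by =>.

S => Pc   [S → P c]
Pc => cSPc   [P → c S P]
cSPc => cyPc   [S → y]
cyPc => cycSPc   [P → c S P]
cycSPc => cycyPc   [S → y]
cycyPc => cycycSPc   [P → c S P]
cycycSPc => cycycyPc   [S → y]
cycycyPc => cycycycSPc   [P → c S P]
cycycycSPc => cycycycPcPc   [S → P c]
cycycycPcPc => cycycycSycPc   [P → S y]
cycycycSycPc => cycycycyycPc   [S → y]
cycycycyycPc => cycycycyycyc   [P → y]

S => Pc => cSPc => cyPc => cycSPc => cycyPc => cycycSPc => cycycyPc => cycycycSPc => cycycycPcPc => cycycycSycPc => cycycycyycPc => cycycycyycyc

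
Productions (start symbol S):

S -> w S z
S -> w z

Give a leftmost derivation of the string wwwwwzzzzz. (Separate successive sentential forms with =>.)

S=>wSz=>wwSzz=>wwwSzzz=>wwwwSzzzz=>wwwwwzzzzz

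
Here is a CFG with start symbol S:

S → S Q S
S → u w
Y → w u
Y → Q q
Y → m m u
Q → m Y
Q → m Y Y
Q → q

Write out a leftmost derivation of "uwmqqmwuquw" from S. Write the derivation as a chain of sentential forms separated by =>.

S => SQS   [S → S Q S]
SQS => uwQS   [S → u w]
uwQS => uwmYYS   [Q → m Y Y]
uwmYYS => uwmQqYS   [Y → Q q]
uwmQqYS => uwmqqYS   [Q → q]
uwmqqYS => uwmqqQqS   [Y → Q q]
uwmqqQqS => uwmqqmYqS   [Q → m Y]
uwmqqmYqS => uwmqqmwuqS   [Y → w u]
uwmqqmwuqS => uwmqqmwuquw   [S → u w]

S => SQS => uwQS => uwmYYS => uwmQqYS => uwmqqYS => uwmqqQqS => uwmqqmYqS => uwmqqmwuqS => uwmqqmwuquw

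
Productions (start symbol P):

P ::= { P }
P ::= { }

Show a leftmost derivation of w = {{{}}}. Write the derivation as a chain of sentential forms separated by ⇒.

P ⇒ {P} ⇒ {{P}} ⇒ {{{}}}

P ⇒ {P}   [P ::= { P }]
{P} ⇒ {{P}}   [P ::= { P }]
{{P}} ⇒ {{{}}}   [P ::= { }]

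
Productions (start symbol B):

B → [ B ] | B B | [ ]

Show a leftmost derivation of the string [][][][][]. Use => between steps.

B => BB   [B → B B]
BB => BBB   [B → B B]
BBB => BBBB   [B → B B]
BBBB => BBBBB   [B → B B]
BBBBB => []BBBB   [B → [ ]]
[]BBBB => [][]BBB   [B → [ ]]
[][]BBB => [][][]BB   [B → [ ]]
[][][]BB => [][][][]B   [B → [ ]]
[][][][]B => [][][][][]   [B → [ ]]

B=>BB=>BBB=>BBBB=>BBBBB=>[]BBBB=>[][]BBB=>[][][]BB=>[][][][]B=>[][][][][]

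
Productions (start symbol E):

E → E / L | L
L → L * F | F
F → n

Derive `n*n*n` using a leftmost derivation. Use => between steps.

E => L   [E → L]
L => L*F   [L → L * F]
L*F => L*F*F   [L → L * F]
L*F*F => F*F*F   [L → F]
F*F*F => n*F*F   [F → n]
n*F*F => n*n*F   [F → n]
n*n*F => n*n*n   [F → n]

E => L => L*F => L*F*F => F*F*F => n*F*F => n*n*F => n*n*n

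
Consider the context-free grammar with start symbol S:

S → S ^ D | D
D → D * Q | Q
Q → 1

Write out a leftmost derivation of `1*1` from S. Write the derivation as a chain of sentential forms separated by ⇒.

S ⇒ D ⇒ D*Q ⇒ Q*Q ⇒ 1*Q ⇒ 1*1

S ⇒ D   [S → D]
D ⇒ D*Q   [D → D * Q]
D*Q ⇒ Q*Q   [D → Q]
Q*Q ⇒ 1*Q   [Q → 1]
1*Q ⇒ 1*1   [Q → 1]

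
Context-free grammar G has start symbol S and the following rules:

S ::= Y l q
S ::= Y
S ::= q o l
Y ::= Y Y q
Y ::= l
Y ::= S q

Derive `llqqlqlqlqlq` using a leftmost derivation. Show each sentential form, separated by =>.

S => Y   [S ::= Y]
Y => YYq   [Y ::= Y Y q]
YYq => YYqYq   [Y ::= Y Y q]
YYqYq => YYqYqYq   [Y ::= Y Y q]
YYqYqYq => YYqYqYqYq   [Y ::= Y Y q]
YYqYqYqYq => SqYqYqYqYq   [Y ::= S q]
SqYqYqYqYq => YlqqYqYqYqYq   [S ::= Y l q]
YlqqYqYqYqYq => llqqYqYqYqYq   [Y ::= l]
llqqYqYqYqYq => llqqlqYqYqYq   [Y ::= l]
llqqlqYqYqYq => llqqlqlqYqYq   [Y ::= l]
llqqlqlqYqYq => llqqlqlqlqYq   [Y ::= l]
llqqlqlqlqYq => llqqlqlqlqlq   [Y ::= l]

S => Y => YYq => YYqYq => YYqYqYq => YYqYqYqYq => SqYqYqYqYq => YlqqYqYqYqYq => llqqYqYqYqYq => llqqlqYqYqYq => llqqlqlqYqYq => llqqlqlqlqYq => llqqlqlqlqlq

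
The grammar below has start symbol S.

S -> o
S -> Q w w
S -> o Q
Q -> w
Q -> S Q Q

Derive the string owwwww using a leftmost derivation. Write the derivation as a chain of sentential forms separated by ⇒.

S⇒Qww⇒SQQww⇒oQQQww⇒owQQww⇒owwQww⇒owwwww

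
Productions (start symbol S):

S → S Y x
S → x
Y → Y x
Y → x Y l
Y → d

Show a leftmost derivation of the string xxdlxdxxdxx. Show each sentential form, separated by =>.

S => SYx => SYxYx => SYxYxYx => xYxYxYx => xxYlxYxYx => xxdlxYxYx => xxdlxYxxYx => xxdlxdxxYx => xxdlxdxxYxx => xxdlxdxxdxx

S => SYx   [S → S Y x]
SYx => SYxYx   [S → S Y x]
SYxYx => SYxYxYx   [S → S Y x]
SYxYxYx => xYxYxYx   [S → x]
xYxYxYx => xxYlxYxYx   [Y → x Y l]
xxYlxYxYx => xxdlxYxYx   [Y → d]
xxdlxYxYx => xxdlxYxxYx   [Y → Y x]
xxdlxYxxYx => xxdlxdxxYx   [Y → d]
xxdlxdxxYx => xxdlxdxxYxx   [Y → Y x]
xxdlxdxxYxx => xxdlxdxxdxx   [Y → d]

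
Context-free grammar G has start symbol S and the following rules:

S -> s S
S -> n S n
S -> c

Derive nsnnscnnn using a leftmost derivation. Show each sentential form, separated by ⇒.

S ⇒ nSn   [S -> n S n]
nSn ⇒ nsSn   [S -> s S]
nsSn ⇒ nsnSnn   [S -> n S n]
nsnSnn ⇒ nsnnSnnn   [S -> n S n]
nsnnSnnn ⇒ nsnnsSnnn   [S -> s S]
nsnnsSnnn ⇒ nsnnscnnn   [S -> c]

S ⇒ nSn ⇒ nsSn ⇒ nsnSnn ⇒ nsnnSnnn ⇒ nsnnsSnnn ⇒ nsnnscnnn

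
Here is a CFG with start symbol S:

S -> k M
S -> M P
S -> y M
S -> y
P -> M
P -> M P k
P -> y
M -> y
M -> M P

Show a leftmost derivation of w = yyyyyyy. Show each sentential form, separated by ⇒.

S ⇒ yM   [S -> y M]
yM ⇒ yMP   [M -> M P]
yMP ⇒ yMPP   [M -> M P]
yMPP ⇒ yMPPP   [M -> M P]
yMPPP ⇒ yMPPPP   [M -> M P]
yMPPPP ⇒ yMPPPPP   [M -> M P]
yMPPPPP ⇒ yyPPPPP   [M -> y]
yyPPPPP ⇒ yyyPPPP   [P -> y]
yyyPPPP ⇒ yyyyPPP   [P -> y]
yyyyPPP ⇒ yyyyyPP   [P -> y]
yyyyyPP ⇒ yyyyyyP   [P -> y]
yyyyyyP ⇒ yyyyyyy   [P -> y]

S ⇒ yM ⇒ yMP ⇒ yMPP ⇒ yMPPP ⇒ yMPPPP ⇒ yMPPPPP ⇒ yyPPPPP ⇒ yyyPPPP ⇒ yyyyPPP ⇒ yyyyyPP ⇒ yyyyyyP ⇒ yyyyyyy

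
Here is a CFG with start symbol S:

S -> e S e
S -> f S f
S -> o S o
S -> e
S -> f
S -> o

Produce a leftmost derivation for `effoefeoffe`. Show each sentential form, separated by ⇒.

S ⇒ eSe ⇒ efSfe ⇒ effSffe ⇒ effoSoffe ⇒ effoeSeoffe ⇒ effoefeoffe

S ⇒ eSe   [S -> e S e]
eSe ⇒ efSfe   [S -> f S f]
efSfe ⇒ effSffe   [S -> f S f]
effSffe ⇒ effoSoffe   [S -> o S o]
effoSoffe ⇒ effoeSeoffe   [S -> e S e]
effoeSeoffe ⇒ effoefeoffe   [S -> f]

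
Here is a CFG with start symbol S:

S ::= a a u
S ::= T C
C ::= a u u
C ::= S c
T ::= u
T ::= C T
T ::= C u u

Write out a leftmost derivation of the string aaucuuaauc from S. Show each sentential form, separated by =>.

S => TC   [S ::= T C]
TC => CuuC   [T ::= C u u]
CuuC => ScuuC   [C ::= S c]
ScuuC => aaucuuC   [S ::= a a u]
aaucuuC => aaucuuSc   [C ::= S c]
aaucuuSc => aaucuuaauc   [S ::= a a u]

S => TC => CuuC => ScuuC => aaucuuC => aaucuuSc => aaucuuaauc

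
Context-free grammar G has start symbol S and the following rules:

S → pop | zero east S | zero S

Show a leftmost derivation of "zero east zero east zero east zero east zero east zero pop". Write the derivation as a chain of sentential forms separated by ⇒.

S ⇒ zero east S ⇒ zero east zero east S ⇒ zero east zero east zero east S ⇒ zero east zero east zero east zero east S ⇒ zero east zero east zero east zero east zero east S ⇒ zero east zero east zero east zero east zero east zero S ⇒ zero east zero east zero east zero east zero east zero pop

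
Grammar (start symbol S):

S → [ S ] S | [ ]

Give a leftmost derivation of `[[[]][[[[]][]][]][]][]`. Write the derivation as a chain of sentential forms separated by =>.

S=>[S]S=>[[S]S]S=>[[[]]S]S=>[[[]][S]S]S=>[[[]][[S]S]S]S=>[[[]][[[S]S]S]S]S=>[[[]][[[[]]S]S]S]S=>[[[]][[[[]][]]S]S]S=>[[[]][[[[]][]][]]S]S=>[[[]][[[[]][]][]][]]S=>[[[]][[[[]][]][]][]][]

S => [S]S   [S → [ S ] S]
[S]S => [[S]S]S   [S → [ S ] S]
[[S]S]S => [[[]]S]S   [S → [ ]]
[[[]]S]S => [[[]][S]S]S   [S → [ S ] S]
[[[]][S]S]S => [[[]][[S]S]S]S   [S → [ S ] S]
[[[]][[S]S]S]S => [[[]][[[S]S]S]S]S   [S → [ S ] S]
[[[]][[[S]S]S]S]S => [[[]][[[[]]S]S]S]S   [S → [ ]]
[[[]][[[[]]S]S]S]S => [[[]][[[[]][]]S]S]S   [S → [ ]]
[[[]][[[[]][]]S]S]S => [[[]][[[[]][]][]]S]S   [S → [ ]]
[[[]][[[[]][]][]]S]S => [[[]][[[[]][]][]][]]S   [S → [ ]]
[[[]][[[[]][]][]][]]S => [[[]][[[[]][]][]][]][]   [S → [ ]]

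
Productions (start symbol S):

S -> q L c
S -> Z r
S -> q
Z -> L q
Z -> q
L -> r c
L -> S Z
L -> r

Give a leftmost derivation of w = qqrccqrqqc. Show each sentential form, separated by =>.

S=>qLc=>qSZc=>qqLcZc=>qqrccZc=>qqrccLqc=>qqrccSZqc=>qqrccZrZqc=>qqrccqrZqc=>qqrccqrqqc

S => qLc   [S -> q L c]
qLc => qSZc   [L -> S Z]
qSZc => qqLcZc   [S -> q L c]
qqLcZc => qqrccZc   [L -> r c]
qqrccZc => qqrccLqc   [Z -> L q]
qqrccLqc => qqrccSZqc   [L -> S Z]
qqrccSZqc => qqrccZrZqc   [S -> Z r]
qqrccZrZqc => qqrccqrZqc   [Z -> q]
qqrccqrZqc => qqrccqrqqc   [Z -> q]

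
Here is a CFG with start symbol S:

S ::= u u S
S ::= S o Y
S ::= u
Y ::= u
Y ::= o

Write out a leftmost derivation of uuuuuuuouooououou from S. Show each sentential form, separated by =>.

S => uuS => uuuuS => uuuuSoY => uuuuuuSoY => uuuuuuSoYoY => uuuuuuSoYoYoY => uuuuuuSoYoYoYoY => uuuuuuSoYoYoYoYoY => uuuuuuuoYoYoYoYoY => uuuuuuuouoYoYoYoY => uuuuuuuouoooYoYoY => uuuuuuuouooouoYoY => uuuuuuuouooououoY => uuuuuuuouooououou

S => uuS   [S ::= u u S]
uuS => uuuuS   [S ::= u u S]
uuuuS => uuuuSoY   [S ::= S o Y]
uuuuSoY => uuuuuuSoY   [S ::= u u S]
uuuuuuSoY => uuuuuuSoYoY   [S ::= S o Y]
uuuuuuSoYoY => uuuuuuSoYoYoY   [S ::= S o Y]
uuuuuuSoYoYoY => uuuuuuSoYoYoYoY   [S ::= S o Y]
uuuuuuSoYoYoYoY => uuuuuuSoYoYoYoYoY   [S ::= S o Y]
uuuuuuSoYoYoYoYoY => uuuuuuuoYoYoYoYoY   [S ::= u]
uuuuuuuoYoYoYoYoY => uuuuuuuouoYoYoYoY   [Y ::= u]
uuuuuuuouoYoYoYoY => uuuuuuuouoooYoYoY   [Y ::= o]
uuuuuuuouoooYoYoY => uuuuuuuouooouoYoY   [Y ::= u]
uuuuuuuouooouoYoY => uuuuuuuouooououoY   [Y ::= u]
uuuuuuuouooououoY => uuuuuuuouooououou   [Y ::= u]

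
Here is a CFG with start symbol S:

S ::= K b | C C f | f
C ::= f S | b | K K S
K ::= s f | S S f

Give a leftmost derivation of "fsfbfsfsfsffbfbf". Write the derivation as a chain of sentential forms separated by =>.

S => CCf   [S ::= C C f]
CCf => KKSCf   [C ::= K K S]
KKSCf => SSfKSCf   [K ::= S S f]
SSfKSCf => fSfKSCf   [S ::= f]
fSfKSCf => fKbfKSCf   [S ::= K b]
fKbfKSCf => fsfbfKSCf   [K ::= s f]
fsfbfKSCf => fsfbfsfSCf   [K ::= s f]
fsfbfsfSCf => fsfbfsfCCfCf   [S ::= C C f]
fsfbfsfCCfCf => fsfbfsfKKSCfCf   [C ::= K K S]
fsfbfsfKKSCfCf => fsfbfsfsfKSCfCf   [K ::= s f]
fsfbfsfsfKSCfCf => fsfbfsfsfsfSCfCf   [K ::= s f]
fsfbfsfsfsfSCfCf => fsfbfsfsfsffCfCf   [S ::= f]
fsfbfsfsfsffCfCf => fsfbfsfsfsffbfCf   [C ::= b]
fsfbfsfsfsffbfCf => fsfbfsfsfsffbfbf   [C ::= b]

S => CCf => KKSCf => SSfKSCf => fSfKSCf => fKbfKSCf => fsfbfKSCf => fsfbfsfSCf => fsfbfsfCCfCf => fsfbfsfKKSCfCf => fsfbfsfsfKSCfCf => fsfbfsfsfsfSCfCf => fsfbfsfsfsffCfCf => fsfbfsfsfsffbfCf => fsfbfsfsfsffbfbf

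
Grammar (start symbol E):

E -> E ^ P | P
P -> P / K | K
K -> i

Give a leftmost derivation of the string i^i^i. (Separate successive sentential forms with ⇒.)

E ⇒ E^P   [E -> E ^ P]
E^P ⇒ E^P^P   [E -> E ^ P]
E^P^P ⇒ P^P^P   [E -> P]
P^P^P ⇒ K^P^P   [P -> K]
K^P^P ⇒ i^P^P   [K -> i]
i^P^P ⇒ i^K^P   [P -> K]
i^K^P ⇒ i^i^P   [K -> i]
i^i^P ⇒ i^i^K   [P -> K]
i^i^K ⇒ i^i^i   [K -> i]

E ⇒ E^P ⇒ E^P^P ⇒ P^P^P ⇒ K^P^P ⇒ i^P^P ⇒ i^K^P ⇒ i^i^P ⇒ i^i^K ⇒ i^i^i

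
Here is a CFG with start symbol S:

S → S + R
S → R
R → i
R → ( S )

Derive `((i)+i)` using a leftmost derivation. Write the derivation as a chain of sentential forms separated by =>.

S => R => (S) => (S+R) => (R+R) => ((S)+R) => ((R)+R) => ((i)+R) => ((i)+i)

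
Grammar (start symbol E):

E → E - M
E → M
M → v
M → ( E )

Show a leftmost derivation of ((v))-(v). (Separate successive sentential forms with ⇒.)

E ⇒ E-M ⇒ M-M ⇒ (E)-M ⇒ (M)-M ⇒ ((E))-M ⇒ ((M))-M ⇒ ((v))-M ⇒ ((v))-(E) ⇒ ((v))-(M) ⇒ ((v))-(v)

E ⇒ E-M   [E → E - M]
E-M ⇒ M-M   [E → M]
M-M ⇒ (E)-M   [M → ( E )]
(E)-M ⇒ (M)-M   [E → M]
(M)-M ⇒ ((E))-M   [M → ( E )]
((E))-M ⇒ ((M))-M   [E → M]
((M))-M ⇒ ((v))-M   [M → v]
((v))-M ⇒ ((v))-(E)   [M → ( E )]
((v))-(E) ⇒ ((v))-(M)   [E → M]
((v))-(M) ⇒ ((v))-(v)   [M → v]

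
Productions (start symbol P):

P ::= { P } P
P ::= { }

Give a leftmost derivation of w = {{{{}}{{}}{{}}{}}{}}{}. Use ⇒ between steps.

P ⇒ {P}P   [P ::= { P } P]
{P}P ⇒ {{P}P}P   [P ::= { P } P]
{{P}P}P ⇒ {{{P}P}P}P   [P ::= { P } P]
{{{P}P}P}P ⇒ {{{{}}P}P}P   [P ::= { }]
{{{{}}P}P}P ⇒ {{{{}}{P}P}P}P   [P ::= { P } P]
{{{{}}{P}P}P}P ⇒ {{{{}}{{}}P}P}P   [P ::= { }]
{{{{}}{{}}P}P}P ⇒ {{{{}}{{}}{P}P}P}P   [P ::= { P } P]
{{{{}}{{}}{P}P}P}P ⇒ {{{{}}{{}}{{}}P}P}P   [P ::= { }]
{{{{}}{{}}{{}}P}P}P ⇒ {{{{}}{{}}{{}}{}}P}P   [P ::= { }]
{{{{}}{{}}{{}}{}}P}P ⇒ {{{{}}{{}}{{}}{}}{}}P   [P ::= { }]
{{{{}}{{}}{{}}{}}{}}P ⇒ {{{{}}{{}}{{}}{}}{}}{}   [P ::= { }]

P ⇒ {P}P ⇒ {{P}P}P ⇒ {{{P}P}P}P ⇒ {{{{}}P}P}P ⇒ {{{{}}{P}P}P}P ⇒ {{{{}}{{}}P}P}P ⇒ {{{{}}{{}}{P}P}P}P ⇒ {{{{}}{{}}{{}}P}P}P ⇒ {{{{}}{{}}{{}}{}}P}P ⇒ {{{{}}{{}}{{}}{}}{}}P ⇒ {{{{}}{{}}{{}}{}}{}}{}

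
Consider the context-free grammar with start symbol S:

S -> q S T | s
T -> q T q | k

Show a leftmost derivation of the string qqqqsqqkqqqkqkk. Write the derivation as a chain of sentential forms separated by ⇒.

S ⇒ qST ⇒ qqSTT ⇒ qqqSTTT ⇒ qqqqSTTTT ⇒ qqqqsTTTT ⇒ qqqqsqTqTTT ⇒ qqqqsqqTqqTTT ⇒ qqqqsqqkqqTTT ⇒ qqqqsqqkqqqTqTT ⇒ qqqqsqqkqqqkqTT ⇒ qqqqsqqkqqqkqkT ⇒ qqqqsqqkqqqkqkk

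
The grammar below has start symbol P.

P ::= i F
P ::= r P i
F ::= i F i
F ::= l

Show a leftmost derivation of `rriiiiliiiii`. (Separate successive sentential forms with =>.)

P => rPi   [P ::= r P i]
rPi => rrPii   [P ::= r P i]
rrPii => rriFii   [P ::= i F]
rriFii => rriiFiii   [F ::= i F i]
rriiFiii => rriiiFiiii   [F ::= i F i]
rriiiFiiii => rriiiiFiiiii   [F ::= i F i]
rriiiiFiiiii => rriiiiliiiii   [F ::= l]

P=>rPi=>rrPii=>rriFii=>rriiFiii=>rriiiFiiii=>rriiiiFiiiii=>rriiiiliiiii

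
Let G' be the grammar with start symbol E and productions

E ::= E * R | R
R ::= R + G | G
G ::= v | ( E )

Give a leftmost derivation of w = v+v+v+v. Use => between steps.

E => R   [E ::= R]
R => R+G   [R ::= R + G]
R+G => R+G+G   [R ::= R + G]
R+G+G => R+G+G+G   [R ::= R + G]
R+G+G+G => G+G+G+G   [R ::= G]
G+G+G+G => v+G+G+G   [G ::= v]
v+G+G+G => v+v+G+G   [G ::= v]
v+v+G+G => v+v+v+G   [G ::= v]
v+v+v+G => v+v+v+v   [G ::= v]

E=>R=>R+G=>R+G+G=>R+G+G+G=>G+G+G+G=>v+G+G+G=>v+v+G+G=>v+v+v+G=>v+v+v+v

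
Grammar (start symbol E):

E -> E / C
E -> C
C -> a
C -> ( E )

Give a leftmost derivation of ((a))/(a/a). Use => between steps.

E => E/C => C/C => (E)/C => (C)/C => ((E))/C => ((C))/C => ((a))/C => ((a))/(E) => ((a))/(E/C) => ((a))/(C/C) => ((a))/(a/C) => ((a))/(a/a)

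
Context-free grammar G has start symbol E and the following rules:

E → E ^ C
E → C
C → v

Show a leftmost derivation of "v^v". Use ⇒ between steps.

E ⇒ E^C   [E → E ^ C]
E^C ⇒ C^C   [E → C]
C^C ⇒ v^C   [C → v]
v^C ⇒ v^v   [C → v]

E ⇒ E^C ⇒ C^C ⇒ v^C ⇒ v^v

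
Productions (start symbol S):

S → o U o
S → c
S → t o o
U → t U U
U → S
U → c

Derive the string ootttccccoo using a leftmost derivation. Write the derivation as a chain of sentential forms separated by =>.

S=>oUo=>oSo=>ooUoo=>ootUUoo=>oottUUUoo=>ootttUUUUoo=>ootttcUUUoo=>ootttccUUoo=>ootttcccUoo=>ootttcccSoo=>ootttccccoo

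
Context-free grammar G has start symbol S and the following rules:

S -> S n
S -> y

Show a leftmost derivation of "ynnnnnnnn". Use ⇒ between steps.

S ⇒ Sn   [S -> S n]
Sn ⇒ Snn   [S -> S n]
Snn ⇒ Snnn   [S -> S n]
Snnn ⇒ Snnnn   [S -> S n]
Snnnn ⇒ Snnnnn   [S -> S n]
Snnnnn ⇒ Snnnnnn   [S -> S n]
Snnnnnn ⇒ Snnnnnnn   [S -> S n]
Snnnnnnn ⇒ Snnnnnnnn   [S -> S n]
Snnnnnnnn ⇒ ynnnnnnnn   [S -> y]

S⇒Sn⇒Snn⇒Snnn⇒Snnnn⇒Snnnnn⇒Snnnnnn⇒Snnnnnnn⇒Snnnnnnnn⇒ynnnnnnnn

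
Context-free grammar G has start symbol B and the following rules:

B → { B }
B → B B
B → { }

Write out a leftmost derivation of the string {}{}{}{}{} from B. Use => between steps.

B=>BB=>BBB=>BBBB=>BBBBB=>{}BBBB=>{}{}BBB=>{}{}{}BB=>{}{}{}{}B=>{}{}{}{}{}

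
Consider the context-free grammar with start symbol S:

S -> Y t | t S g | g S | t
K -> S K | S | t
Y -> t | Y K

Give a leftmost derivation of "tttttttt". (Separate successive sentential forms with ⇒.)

S ⇒ Yt   [S -> Y t]
Yt ⇒ YKt   [Y -> Y K]
YKt ⇒ YKKt   [Y -> Y K]
YKKt ⇒ YKKKt   [Y -> Y K]
YKKKt ⇒ YKKKKt   [Y -> Y K]
YKKKKt ⇒ YKKKKKt   [Y -> Y K]
YKKKKKt ⇒ YKKKKKKt   [Y -> Y K]
YKKKKKKt ⇒ tKKKKKKt   [Y -> t]
tKKKKKKt ⇒ ttKKKKKt   [K -> t]
ttKKKKKt ⇒ tttKKKKt   [K -> t]
tttKKKKt ⇒ ttttKKKt   [K -> t]
ttttKKKt ⇒ tttttKKt   [K -> t]
tttttKKt ⇒ ttttttKt   [K -> t]
ttttttKt ⇒ tttttttt   [K -> t]

S⇒Yt⇒YKt⇒YKKt⇒YKKKt⇒YKKKKt⇒YKKKKKt⇒YKKKKKKt⇒tKKKKKKt⇒ttKKKKKt⇒tttKKKKt⇒ttttKKKt⇒tttttKKt⇒ttttttKt⇒tttttttt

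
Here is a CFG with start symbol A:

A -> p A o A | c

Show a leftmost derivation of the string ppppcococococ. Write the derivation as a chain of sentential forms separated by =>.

A => pAoA => ppAoAoA => pppAoAoAoA => ppppAoAoAoAoA => ppppcoAoAoAoA => ppppcocoAoAoA => ppppcococoAoA => ppppcocococoA => ppppcococococ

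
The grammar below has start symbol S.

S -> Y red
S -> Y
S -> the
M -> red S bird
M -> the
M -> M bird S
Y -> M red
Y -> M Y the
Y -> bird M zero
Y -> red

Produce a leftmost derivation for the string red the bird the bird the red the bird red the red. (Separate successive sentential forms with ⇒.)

S ⇒ Y red ⇒ M Y the red ⇒ red S bird Y the red ⇒ red Y bird Y the red ⇒ red M Y the bird Y the red ⇒ red M bird S Y the bird Y the red ⇒ red M bird S bird S Y the bird Y the red ⇒ red the bird S bird S Y the bird Y the red ⇒ red the bird the bird S Y the bird Y the red ⇒ red the bird the bird the Y the bird Y the red ⇒ red the bird the bird the red the bird Y the red ⇒ red the bird the bird the red the bird red the red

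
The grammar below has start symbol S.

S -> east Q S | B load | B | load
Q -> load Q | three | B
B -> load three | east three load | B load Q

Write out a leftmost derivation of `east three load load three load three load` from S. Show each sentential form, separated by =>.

S => B load => B load Q load => B load Q load Q load => east three load load Q load Q load => east three load load three load Q load => east three load load three load three load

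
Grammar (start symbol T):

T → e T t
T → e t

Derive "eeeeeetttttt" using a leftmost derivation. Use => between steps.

T => eTt   [T → e T t]
eTt => eeTtt   [T → e T t]
eeTtt => eeeTttt   [T → e T t]
eeeTttt => eeeeTtttt   [T → e T t]
eeeeTtttt => eeeeeTttttt   [T → e T t]
eeeeeTttttt => eeeeeetttttt   [T → e t]

T=>eTt=>eeTtt=>eeeTttt=>eeeeTtttt=>eeeeeTttttt=>eeeeeetttttt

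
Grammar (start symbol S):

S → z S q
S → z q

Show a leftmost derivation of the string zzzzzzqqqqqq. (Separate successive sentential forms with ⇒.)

S ⇒ zSq ⇒ zzSqq ⇒ zzzSqqq ⇒ zzzzSqqqq ⇒ zzzzzSqqqqq ⇒ zzzzzzqqqqqq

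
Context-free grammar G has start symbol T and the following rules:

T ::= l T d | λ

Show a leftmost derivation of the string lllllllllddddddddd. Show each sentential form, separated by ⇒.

T ⇒ lTd ⇒ llTdd ⇒ lllTddd ⇒ llllTdddd ⇒ lllllTddddd ⇒ llllllTdddddd ⇒ lllllllTddddddd ⇒ llllllllTdddddddd ⇒ lllllllllTddddddddd ⇒ lllllllllddddddddd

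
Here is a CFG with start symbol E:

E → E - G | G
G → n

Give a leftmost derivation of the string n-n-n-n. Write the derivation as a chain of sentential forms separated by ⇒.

E ⇒ E-G   [E → E - G]
E-G ⇒ E-G-G   [E → E - G]
E-G-G ⇒ E-G-G-G   [E → E - G]
E-G-G-G ⇒ G-G-G-G   [E → G]
G-G-G-G ⇒ n-G-G-G   [G → n]
n-G-G-G ⇒ n-n-G-G   [G → n]
n-n-G-G ⇒ n-n-n-G   [G → n]
n-n-n-G ⇒ n-n-n-n   [G → n]

E ⇒ E-G ⇒ E-G-G ⇒ E-G-G-G ⇒ G-G-G-G ⇒ n-G-G-G ⇒ n-n-G-G ⇒ n-n-n-G ⇒ n-n-n-n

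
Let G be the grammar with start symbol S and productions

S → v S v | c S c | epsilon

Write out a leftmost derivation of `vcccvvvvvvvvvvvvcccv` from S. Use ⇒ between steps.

S ⇒ vSv ⇒ vcScv ⇒ vccSccv ⇒ vcccScccv ⇒ vcccvSvcccv ⇒ vcccvvSvvcccv ⇒ vcccvvvSvvvcccv ⇒ vcccvvvvSvvvvcccv ⇒ vcccvvvvvSvvvvvcccv ⇒ vcccvvvvvvSvvvvvvcccv ⇒ vcccvvvvvvvvvvvvcccv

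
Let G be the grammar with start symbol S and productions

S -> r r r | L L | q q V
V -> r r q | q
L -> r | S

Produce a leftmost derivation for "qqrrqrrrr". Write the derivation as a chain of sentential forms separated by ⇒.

S ⇒ LL ⇒ SL ⇒ LLL ⇒ SLL ⇒ qqVLL ⇒ qqrrqLL ⇒ qqrrqSL ⇒ qqrrqrrrL ⇒ qqrrqrrrr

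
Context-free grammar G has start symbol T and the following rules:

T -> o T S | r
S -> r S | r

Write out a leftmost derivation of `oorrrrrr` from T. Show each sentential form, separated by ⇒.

T ⇒ oTS ⇒ ooTSS ⇒ oorSS ⇒ oorrSS ⇒ oorrrS ⇒ oorrrrS ⇒ oorrrrrS ⇒ oorrrrrr

T ⇒ oTS   [T -> o T S]
oTS ⇒ ooTSS   [T -> o T S]
ooTSS ⇒ oorSS   [T -> r]
oorSS ⇒ oorrSS   [S -> r S]
oorrSS ⇒ oorrrS   [S -> r]
oorrrS ⇒ oorrrrS   [S -> r S]
oorrrrS ⇒ oorrrrrS   [S -> r S]
oorrrrrS ⇒ oorrrrrr   [S -> r]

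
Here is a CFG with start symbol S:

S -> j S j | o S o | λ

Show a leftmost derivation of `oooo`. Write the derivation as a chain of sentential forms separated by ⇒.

S ⇒ oSo ⇒ ooSoo ⇒ oooo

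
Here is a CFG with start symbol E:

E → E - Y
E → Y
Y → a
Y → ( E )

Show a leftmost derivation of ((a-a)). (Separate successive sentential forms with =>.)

E => Y   [E → Y]
Y => (E)   [Y → ( E )]
(E) => (Y)   [E → Y]
(Y) => ((E))   [Y → ( E )]
((E)) => ((E-Y))   [E → E - Y]
((E-Y)) => ((Y-Y))   [E → Y]
((Y-Y)) => ((a-Y))   [Y → a]
((a-Y)) => ((a-a))   [Y → a]

E=>Y=>(E)=>(Y)=>((E))=>((E-Y))=>((Y-Y))=>((a-Y))=>((a-a))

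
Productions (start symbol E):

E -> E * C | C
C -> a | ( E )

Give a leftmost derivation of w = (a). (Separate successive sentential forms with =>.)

E => C   [E -> C]
C => (E)   [C -> ( E )]
(E) => (C)   [E -> C]
(C) => (a)   [C -> a]

E => C => (E) => (C) => (a)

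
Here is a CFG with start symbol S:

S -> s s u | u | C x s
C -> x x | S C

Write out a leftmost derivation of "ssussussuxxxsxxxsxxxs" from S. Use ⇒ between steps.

S⇒Cxs⇒SCxs⇒CxsCxs⇒SCxsCxs⇒CxsCxsCxs⇒SCxsCxsCxs⇒ssuCxsCxsCxs⇒ssuSCxsCxsCxs⇒ssussuCxsCxsCxs⇒ssussuSCxsCxsCxs⇒ssussussuCxsCxsCxs⇒ssussussuxxxsCxsCxs⇒ssussussuxxxsxxxsCxs⇒ssussussuxxxsxxxsxxxs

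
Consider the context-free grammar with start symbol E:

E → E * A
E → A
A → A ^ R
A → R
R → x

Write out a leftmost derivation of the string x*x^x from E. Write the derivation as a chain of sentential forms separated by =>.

E => E*A => A*A => R*A => x*A => x*A^R => x*R^R => x*x^R => x*x^x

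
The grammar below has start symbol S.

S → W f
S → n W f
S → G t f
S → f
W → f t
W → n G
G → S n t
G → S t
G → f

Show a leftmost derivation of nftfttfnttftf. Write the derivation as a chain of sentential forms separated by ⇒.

S ⇒ Wf ⇒ nGf ⇒ nStf ⇒ nGtftf ⇒ nSnttftf ⇒ nGtfnttftf ⇒ nSttfnttftf ⇒ nWfttfnttftf ⇒ nftfttfnttftf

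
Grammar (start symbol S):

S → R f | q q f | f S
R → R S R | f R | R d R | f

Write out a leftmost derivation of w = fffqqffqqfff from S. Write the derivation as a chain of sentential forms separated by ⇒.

S⇒fS⇒ffS⇒ffRf⇒ffRSRf⇒ffRSRSRf⇒fffSRSRf⇒fffqqfRSRf⇒fffqqffSRf⇒fffqqffqqfRf⇒fffqqffqqfff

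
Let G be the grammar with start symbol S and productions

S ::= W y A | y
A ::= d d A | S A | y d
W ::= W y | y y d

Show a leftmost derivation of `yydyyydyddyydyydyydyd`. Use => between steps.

S => WyA => yydyA => yydySA => yydyWyAA => yydyyydyAA => yydyyydyddAA => yydyyydyddSAA => yydyyydyddWyAAA => yydyyydyddyydyAAA => yydyyydyddyydyydAA => yydyyydyddyydyydSAA => yydyyydyddyydyydyAA => yydyyydyddyydyydyydA => yydyyydyddyydyydyydyd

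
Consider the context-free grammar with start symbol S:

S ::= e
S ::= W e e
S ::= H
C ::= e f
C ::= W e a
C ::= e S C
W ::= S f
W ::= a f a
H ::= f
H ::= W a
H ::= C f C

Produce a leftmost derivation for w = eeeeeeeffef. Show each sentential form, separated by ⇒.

S ⇒ H ⇒ CfC ⇒ eSCfC ⇒ eeCfC ⇒ eeeSCfC ⇒ eeeeCfC ⇒ eeeeeSCfC ⇒ eeeeeeCfC ⇒ eeeeeeeffC ⇒ eeeeeeeffef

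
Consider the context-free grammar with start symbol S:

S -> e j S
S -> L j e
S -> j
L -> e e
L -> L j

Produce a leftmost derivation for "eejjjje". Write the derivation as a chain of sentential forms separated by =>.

S => Lje => Ljje => Ljjje => Ljjjje => eejjjje

S => Lje   [S -> L j e]
Lje => Ljje   [L -> L j]
Ljje => Ljjje   [L -> L j]
Ljjje => Ljjjje   [L -> L j]
Ljjjje => eejjjje   [L -> e e]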